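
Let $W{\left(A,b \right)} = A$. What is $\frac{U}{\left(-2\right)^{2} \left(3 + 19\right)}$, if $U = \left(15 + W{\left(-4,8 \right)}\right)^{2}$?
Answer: $\frac{11}{8} \approx 1.375$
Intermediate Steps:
$U = 121$ ($U = \left(15 - 4\right)^{2} = 11^{2} = 121$)
$\frac{U}{\left(-2\right)^{2} \left(3 + 19\right)} = \frac{121}{\left(-2\right)^{2} \left(3 + 19\right)} = \frac{121}{4 \cdot 22} = \frac{121}{88} = 121 \cdot \frac{1}{88} = \frac{11}{8}$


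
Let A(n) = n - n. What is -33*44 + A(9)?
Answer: -1452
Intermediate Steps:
A(n) = 0
-33*44 + A(9) = -33*44 + 0 = -1452 + 0 = -1452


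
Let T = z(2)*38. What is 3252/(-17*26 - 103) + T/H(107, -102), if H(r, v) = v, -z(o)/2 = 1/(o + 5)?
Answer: -1140254/194565 ≈ -5.8605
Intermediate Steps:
z(o) = -2/(5 + o) (z(o) = -2/(o + 5) = -2/(5 + o))
T = -76/7 (T = -2/(5 + 2)*38 = -2/7*38 = -76/7 ≈ -10.857)
3252/(-17*26 - 103) + T/H(107, -102) = 3252/(-17*26 - 103) - 76/7/(-102) = 3252/(-442 - 103) - 76/7*(-1/102) = 3252/(-545) + 38/357 = 3252*(-1/545) + 38/357 = -3252/545 + 38/357 = -1140254/194565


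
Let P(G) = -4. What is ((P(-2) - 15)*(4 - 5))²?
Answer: 361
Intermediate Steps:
((P(-2) - 15)*(4 - 5))² = ((-4 - 15)*(4 - 5))² = (-19*(-1))² = 19² = 361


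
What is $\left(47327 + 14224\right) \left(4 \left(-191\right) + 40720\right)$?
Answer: $2459331756$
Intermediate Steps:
$\left(47327 + 14224\right) \left(4 \left(-191\right) + 40720\right) = 61551 \left(-764 + 40720\right) = 61551 \cdot 39956 = 2459331756$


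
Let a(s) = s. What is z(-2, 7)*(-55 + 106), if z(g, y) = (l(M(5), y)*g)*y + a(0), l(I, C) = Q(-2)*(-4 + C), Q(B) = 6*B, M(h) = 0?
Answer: 25704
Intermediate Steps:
l(I, C) = 48 - 12*C (l(I, C) = (6*(-2))*(-4 + C) = -12*(-4 + C) = 48 - 12*C)
z(g, y) = g*y*(48 - 12*y) (z(g, y) = ((48 - 12*y)*g)*y + 0 = (g*(48 - 12*y))*y + 0 = g*y*(48 - 12*y) + 0 = g*y*(48 - 12*y))
z(-2, 7)*(-55 + 106) = (12*(-2)*7*(4 - 1*7))*(-55 + 106) = (12*(-2)*7*(4 - 7))*51 = (12*(-2)*7*(-3))*51 = 504*51 = 25704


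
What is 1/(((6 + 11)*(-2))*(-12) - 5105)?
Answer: -1/4697 ≈ -0.00021290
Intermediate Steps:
1/(((6 + 11)*(-2))*(-12) - 5105) = 1/((17*(-2))*(-12) - 5105) = 1/(-34*(-12) - 5105) = 1/(408 - 5105) = 1/(-4697) = -1/4697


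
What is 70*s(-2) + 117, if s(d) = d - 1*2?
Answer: -163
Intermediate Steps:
s(d) = -2 + d (s(d) = d - 2 = -2 + d)
70*s(-2) + 117 = 70*(-2 - 2) + 117 = 70*(-4) + 117 = -280 + 117 = -163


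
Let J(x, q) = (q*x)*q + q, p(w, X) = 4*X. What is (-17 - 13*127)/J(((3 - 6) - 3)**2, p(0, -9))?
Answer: -139/3885 ≈ -0.035779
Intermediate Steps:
J(x, q) = q + x*q**2 (J(x, q) = x*q**2 + q = q + x*q**2)
(-17 - 13*127)/J(((3 - 6) - 3)**2, p(0, -9)) = (-17 - 13*127)/(((4*(-9))*(1 + (4*(-9))*((3 - 6) - 3)**2))) = (-17 - 1651)/((-36*(1 - 36*(-3 - 3)**2))) = -1668*(-1/(36*(1 - 36*(-6)**2))) = -1668*(-1/(36*(1 - 36*36))) = -1668*(-1/(36*(1 - 1296))) = -1668/((-36*(-1295))) = -1668/46620 = -1668*1/46620 = -139/3885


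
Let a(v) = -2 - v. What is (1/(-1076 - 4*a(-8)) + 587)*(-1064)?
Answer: -171755934/275 ≈ -6.2457e+5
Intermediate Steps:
(1/(-1076 - 4*a(-8)) + 587)*(-1064) = (1/(-1076 - 4*(-2 - 1*(-8))) + 587)*(-1064) = (1/(-1076 - 4*(-2 + 8)) + 587)*(-1064) = (1/(-1076 - 4*6) + 587)*(-1064) = (1/(-1076 - 24) + 587)*(-1064) = (1/(-1100) + 587)*(-1064) = (-1/1100 + 587)*(-1064) = (645699/1100)*(-1064) = -171755934/275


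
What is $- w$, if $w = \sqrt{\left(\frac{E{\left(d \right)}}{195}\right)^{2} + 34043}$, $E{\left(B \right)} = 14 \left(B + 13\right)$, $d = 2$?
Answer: $- \frac{\sqrt{5753463}}{13} \approx -184.51$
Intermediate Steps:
$E{\left(B \right)} = 182 + 14 B$ ($E{\left(B \right)} = 14 \left(13 + B\right) = 182 + 14 B$)
$w = \frac{\sqrt{5753463}}{13}$ ($w = \sqrt{\left(\frac{182 + 14 \cdot 2}{195}\right)^{2} + 34043} = \sqrt{\left(\left(182 + 28\right) \frac{1}{195}\right)^{2} + 34043} = \sqrt{\left(210 \cdot \frac{1}{195}\right)^{2} + 34043} = \sqrt{\left(\frac{14}{13}\right)^{2} + 34043} = \sqrt{\frac{196}{169} + 34043} = \sqrt{\frac{5753463}{169}} = \frac{\sqrt{5753463}}{13} \approx 184.51$)
$- w = - \frac{\sqrt{5753463}}{13}$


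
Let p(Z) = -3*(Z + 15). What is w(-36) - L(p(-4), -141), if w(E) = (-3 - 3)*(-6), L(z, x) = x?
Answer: 177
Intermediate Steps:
p(Z) = -45 - 3*Z (p(Z) = -3*(15 + Z) = -45 - 3*Z)
w(E) = 36 (w(E) = -6*(-6) = 36)
w(-36) - L(p(-4), -141) = 36 - 1*(-141) = 36 + 141 = 177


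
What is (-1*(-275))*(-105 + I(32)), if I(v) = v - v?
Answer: -28875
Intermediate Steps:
I(v) = 0
(-1*(-275))*(-105 + I(32)) = (-1*(-275))*(-105 + 0) = 275*(-105) = -28875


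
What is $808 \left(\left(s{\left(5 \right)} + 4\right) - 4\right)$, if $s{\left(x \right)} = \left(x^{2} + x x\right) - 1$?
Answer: $39592$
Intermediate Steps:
$s{\left(x \right)} = -1 + 2 x^{2}$ ($s{\left(x \right)} = \left(x^{2} + x^{2}\right) - 1 = 2 x^{2} - 1 = -1 + 2 x^{2}$)
$808 \left(\left(s{\left(5 \right)} + 4\right) - 4\right) = 808 \left(\left(\left(-1 + 2 \cdot 5^{2}\right) + 4\right) - 4\right) = 808 \left(\left(\left(-1 + 2 \cdot 25\right) + 4\right) - 4\right) = 808 \left(\left(\left(-1 + 50\right) + 4\right) - 4\right) = 808 \left(\left(49 + 4\right) - 4\right) = 808 \left(53 - 4\right) = 808 \cdot 49 = 39592$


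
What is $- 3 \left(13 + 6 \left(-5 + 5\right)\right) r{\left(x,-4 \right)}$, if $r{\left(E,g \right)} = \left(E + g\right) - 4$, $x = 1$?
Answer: $273$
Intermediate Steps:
$r{\left(E,g \right)} = -4 + E + g$
$- 3 \left(13 + 6 \left(-5 + 5\right)\right) r{\left(x,-4 \right)} = - 3 \left(13 + 6 \left(-5 + 5\right)\right) \left(-4 + 1 - 4\right) = - 3 \left(13 + 6 \cdot 0\right) \left(-7\right) = - 3 \left(13 + 0\right) \left(-7\right) = \left(-3\right) 13 \left(-7\right) = \left(-39\right) \left(-7\right) = 273$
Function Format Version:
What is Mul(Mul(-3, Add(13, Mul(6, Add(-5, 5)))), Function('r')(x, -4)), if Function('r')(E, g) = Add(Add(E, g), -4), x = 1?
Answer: 273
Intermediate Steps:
Function('r')(E, g) = Add(-4, E, g)
Mul(Mul(-3, Add(13, Mul(6, Add(-5, 5)))), Function('r')(x, -4)) = Mul(Mul(-3, Add(13, Mul(6, Add(-5, 5)))), Add(-4, 1, -4)) = Mul(Mul(-3, Add(13, Mul(6, 0))), -7) = Mul(Mul(-3, Add(13, 0)), -7) = Mul(Mul(-3, 13), -7) = Mul(-39, -7) = 273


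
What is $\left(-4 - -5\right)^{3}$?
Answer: $1$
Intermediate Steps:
$\left(-4 - -5\right)^{3} = \left(-4 + 5\right)^{3} = 1^{3} = 1$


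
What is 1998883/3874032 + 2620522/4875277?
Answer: 19897094400295/18886979106864 ≈ 1.0535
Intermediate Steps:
1998883/3874032 + 2620522/4875277 = 19897094400295/18886979106864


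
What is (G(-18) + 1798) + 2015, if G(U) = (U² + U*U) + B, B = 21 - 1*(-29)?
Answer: 4511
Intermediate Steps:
B = 50 (B = 21 + 29 = 50)
G(U) = 50 + 2*U² (G(U) = (U² + U*U) + 50 = (U² + U²) + 50 = 2*U² + 50 = 50 + 2*U²)
(G(-18) + 1798) + 2015 = ((50 + 2*(-18)²) + 1798) + 2015 = ((50 + 2*324) + 1798) + 2015 = ((50 + 648) + 1798) + 2015 = (698 + 1798) + 2015 = 2496 + 2015 = 4511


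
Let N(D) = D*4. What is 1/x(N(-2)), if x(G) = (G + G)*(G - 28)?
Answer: 1/576 ≈ 0.0017361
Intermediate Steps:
N(D) = 4*D
x(G) = 2*G*(-28 + G) (x(G) = (2*G)*(-28 + G) = 2*G*(-28 + G))
1/x(N(-2)) = 1/(2*(4*(-2))*(-28 + 4*(-2))) = 1/(2*(-8)*(-28 - 8)) = 1/(2*(-8)*(-36)) = 1/576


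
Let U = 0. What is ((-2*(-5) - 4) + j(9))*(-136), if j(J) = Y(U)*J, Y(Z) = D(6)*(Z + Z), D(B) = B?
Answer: -816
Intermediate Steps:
Y(Z) = 12*Z (Y(Z) = 6*(Z + Z) = 6*(2*Z) = 12*Z)
j(J) = 0 (j(J) = (12*0)*J = 0*J = 0)
((-2*(-5) - 4) + j(9))*(-136) = ((-2*(-5) - 4) + 0)*(-136) = ((10 - 4) + 0)*(-136) = (6 + 0)*(-136) = 6*(-136) = -816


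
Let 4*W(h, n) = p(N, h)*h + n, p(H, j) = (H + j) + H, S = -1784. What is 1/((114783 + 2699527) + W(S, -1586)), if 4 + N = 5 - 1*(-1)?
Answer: 2/7215587 ≈ 2.7718e-7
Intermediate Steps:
N = 2 (N = -4 + (5 - 1*(-1)) = -4 + (5 + 1) = -4 + 6 = 2)
p(H, j) = j + 2*H
W(h, n) = n/4 + h*(4 + h)/4 (W(h, n) = ((h + 2*2)*h + n)/4 = ((h + 4)*h + n)/4 = ((4 + h)*h + n)/4 = (h*(4 + h) + n)/4 = (n + h*(4 + h))/4 = n/4 + h*(4 + h)/4)
1/((114783 + 2699527) + W(S, -1586)) = 1/((114783 + 2699527) + ((1/4)*(-1586) + (1/4)*(-1784)*(4 - 1784))) = 1/(2814310 + (-793/2 + (1/4)*(-1784)*(-1780))) = 1/(2814310 + (-793/2 + 793880)) = 1/(2814310 + 1586967/2) = 1/(7215587/2) = 2/7215587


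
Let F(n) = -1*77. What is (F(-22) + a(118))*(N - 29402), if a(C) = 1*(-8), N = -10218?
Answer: 3367700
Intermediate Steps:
F(n) = -77
a(C) = -8
(F(-22) + a(118))*(N - 29402) = (-77 - 8)*(-10218 - 29402) = -85*(-39620) = 3367700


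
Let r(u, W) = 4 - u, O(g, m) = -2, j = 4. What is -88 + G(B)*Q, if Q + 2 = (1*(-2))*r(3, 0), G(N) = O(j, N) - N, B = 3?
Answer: -68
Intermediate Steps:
G(N) = -2 - N
Q = -4 (Q = -2 + (1*(-2))*(4 - 1*3) = -2 - 2*(4 - 3) = -2 - 2*1 = -2 - 2 = -4)
-88 + G(B)*Q = -88 + (-2 - 1*3)*(-4) = -88 + (-2 - 3)*(-4) = -88 - 5*(-4) = -88 + 20 = -68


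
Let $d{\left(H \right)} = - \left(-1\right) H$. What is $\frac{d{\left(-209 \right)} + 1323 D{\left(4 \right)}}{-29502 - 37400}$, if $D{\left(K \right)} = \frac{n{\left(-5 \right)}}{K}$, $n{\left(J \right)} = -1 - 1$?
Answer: $\frac{1741}{133804} \approx 0.013012$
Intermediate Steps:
$n{\left(J \right)} = -2$
$D{\left(K \right)} = - \frac{2}{K}$
$d{\left(H \right)} = H$
$\frac{d{\left(-209 \right)} + 1323 D{\left(4 \right)}}{-29502 - 37400} = \frac{-209 + 1323 \left(- \frac{2}{4}\right)}{-29502 - 37400} = \frac{-209 + 1323 \left(\left(-2\right) \frac{1}{4}\right)}{-66902} = \left(-209 + 1323 \left(- \frac{1}{2}\right)\right) \left(- \frac{1}{66902}\right) = \left(-209 - \frac{1323}{2}\right) \left(- \frac{1}{66902}\right) = \left(- \frac{1741}{2}\right) \left(- \frac{1}{66902}\right) = \frac{1741}{133804}$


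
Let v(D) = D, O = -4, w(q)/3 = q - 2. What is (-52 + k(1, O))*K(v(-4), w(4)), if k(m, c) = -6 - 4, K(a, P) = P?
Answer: -372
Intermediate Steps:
w(q) = -6 + 3*q (w(q) = 3*(q - 2) = 3*(-2 + q) = -6 + 3*q)
k(m, c) = -10
(-52 + k(1, O))*K(v(-4), w(4)) = (-52 - 10)*(-6 + 3*4) = -62*(-6 + 12) = -62*6 = -372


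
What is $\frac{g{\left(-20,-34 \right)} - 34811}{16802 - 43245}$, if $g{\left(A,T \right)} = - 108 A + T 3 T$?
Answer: $\frac{29183}{26443} \approx 1.1036$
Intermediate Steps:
$g{\left(A,T \right)} = - 108 A + 3 T^{2}$ ($g{\left(A,T \right)} = - 108 A + 3 T T = - 108 A + 3 T^{2}$)
$\frac{g{\left(-20,-34 \right)} - 34811}{16802 - 43245} = \frac{\left(\left(-108\right) \left(-20\right) + 3 \left(-34\right)^{2}\right) - 34811}{16802 - 43245} = \frac{\left(2160 + 3 \cdot 1156\right) - 34811}{-26443} = \left(\left(2160 + 3468\right) - 34811\right) \left(- \frac{1}{26443}\right) = \left(5628 - 34811\right) \left(- \frac{1}{26443}\right) = \left(-29183\right) \left(- \frac{1}{26443}\right) = \frac{29183}{26443}$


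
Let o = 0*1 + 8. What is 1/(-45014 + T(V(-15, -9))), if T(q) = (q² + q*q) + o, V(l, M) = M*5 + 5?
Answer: -1/41806 ≈ -2.3920e-5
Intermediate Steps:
V(l, M) = 5 + 5*M (V(l, M) = 5*M + 5 = 5 + 5*M)
o = 8 (o = 0 + 8 = 8)
T(q) = 8 + 2*q² (T(q) = (q² + q*q) + 8 = (q² + q²) + 8 = 2*q² + 8 = 8 + 2*q²)
1/(-45014 + T(V(-15, -9))) = 1/(-45014 + (8 + 2*(5 + 5*(-9))²)) = 1/(-45014 + (8 + 2*(5 - 45)²)) = 1/(-45014 + (8 + 2*(-40)²)) = 1/(-45014 + (8 + 2*1600)) = 1/(-45014 + (8 + 3200)) = 1/(-45014 + 3208) = 1/(-41806) = -1/41806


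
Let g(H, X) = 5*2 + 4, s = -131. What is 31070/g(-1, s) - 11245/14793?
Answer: 229730540/103551 ≈ 2218.5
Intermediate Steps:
g(H, X) = 14 (g(H, X) = 10 + 4 = 14)
31070/g(-1, s) - 11245/14793 = 31070/14 - 11245/14793 = 31070*(1/14) - 11245*1/14793 = 15535/7 - 11245/14793 = 229730540/103551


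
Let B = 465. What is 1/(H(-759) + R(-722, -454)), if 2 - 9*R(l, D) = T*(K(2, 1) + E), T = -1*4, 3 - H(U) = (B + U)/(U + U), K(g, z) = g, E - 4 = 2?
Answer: 2277/14992 ≈ 0.15188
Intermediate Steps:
E = 6 (E = 4 + 2 = 6)
H(U) = 3 - (465 + U)/(2*U) (H(U) = 3 - (465 + U)/(U + U) = 3 - (465 + U)/(2*U))
T = -4
R(l, D) = 34/9 (R(l, D) = 2/9 - (-4)*(2 + 6)/9 = 2/9 - (-4)*8/9 = 2/9 - 1/9*(-32) = 2/9 + 32/9 = 34/9)
1/(H(-759) + R(-722, -454)) = 1/((5/2)*(-93 - 759)/(-759) + 34/9) = 1/((5/2)*(-1/759)*(-852) + 34/9) = 1/(710/253 + 34/9) = 1/(14992/2277) = 2277/14992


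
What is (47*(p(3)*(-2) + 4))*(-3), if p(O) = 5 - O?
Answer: 0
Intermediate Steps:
(47*(p(3)*(-2) + 4))*(-3) = (47*((5 - 1*3)*(-2) + 4))*(-3) = (47*((5 - 3)*(-2) + 4))*(-3) = (47*(2*(-2) + 4))*(-3) = (47*(-4 + 4))*(-3) = (47*0)*(-3) = 0*(-3) = 0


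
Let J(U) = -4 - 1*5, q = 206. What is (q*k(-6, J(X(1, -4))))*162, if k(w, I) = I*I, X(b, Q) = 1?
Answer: 2703132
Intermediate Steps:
J(U) = -9 (J(U) = -4 - 5 = -9)
k(w, I) = I²
(q*k(-6, J(X(1, -4))))*162 = (206*(-9)²)*162 = (206*81)*162 = 16686*162 = 2703132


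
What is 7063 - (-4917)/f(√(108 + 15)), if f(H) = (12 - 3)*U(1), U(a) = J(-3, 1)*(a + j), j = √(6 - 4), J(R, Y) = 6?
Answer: 125495/18 + 1639*√2/18 ≈ 7100.7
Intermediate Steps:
j = √2 ≈ 1.4142
U(a) = 6*a + 6*√2 (U(a) = 6*(a + √2) = 6*a + 6*√2)
f(H) = 54 + 54*√2 (f(H) = (12 - 3)*(6*1 + 6*√2) = 9*(6 + 6*√2) = 54 + 54*√2)
7063 - (-4917)/f(√(108 + 15)) = 7063 - (-4917)/(54 + 54*√2) = 7063 + 4917/(54 + 54*√2)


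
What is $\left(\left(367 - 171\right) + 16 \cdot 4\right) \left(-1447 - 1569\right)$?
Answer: $-784160$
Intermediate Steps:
$\left(\left(367 - 171\right) + 16 \cdot 4\right) \left(-1447 - 1569\right) = \left(196 + 64\right) \left(-3016\right) = 260 \left(-3016\right) = -784160$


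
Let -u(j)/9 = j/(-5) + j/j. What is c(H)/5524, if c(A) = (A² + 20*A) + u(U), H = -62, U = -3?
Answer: 3237/6905 ≈ 0.46879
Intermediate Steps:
u(j) = -9 + 9*j/5 (u(j) = -9*(j/(-5) + j/j) = -9*(j*(-⅕) + 1) = -9*(-j/5 + 1) = -9*(1 - j/5) = -9 + 9*j/5)
c(A) = -72/5 + A² + 20*A (c(A) = (A² + 20*A) + (-9 + (9/5)*(-3)) = (A² + 20*A) + (-9 - 27/5) = (A² + 20*A) - 72/5 = -72/5 + A² + 20*A)
c(H)/5524 = (-72/5 + (-62)² + 20*(-62))/5524 = (-72/5 + 3844 - 1240)*(1/5524) = (12948/5)*(1/5524) = 3237/6905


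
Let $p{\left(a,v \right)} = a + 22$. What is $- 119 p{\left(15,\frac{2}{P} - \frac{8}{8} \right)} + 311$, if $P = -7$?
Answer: $-4092$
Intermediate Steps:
$p{\left(a,v \right)} = 22 + a$
$- 119 p{\left(15,\frac{2}{P} - \frac{8}{8} \right)} + 311 = - 119 \left(22 + 15\right) + 311 = \left(-119\right) 37 + 311 = -4403 + 311 = -4092$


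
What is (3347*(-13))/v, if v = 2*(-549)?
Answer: 43511/1098 ≈ 39.628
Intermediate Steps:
v = -1098
(3347*(-13))/v = (3347*(-13))/(-1098) = -43511*(-1/1098) = 43511/1098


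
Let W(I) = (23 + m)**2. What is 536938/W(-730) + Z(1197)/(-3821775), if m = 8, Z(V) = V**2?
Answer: 683559765167/1224241925 ≈ 558.35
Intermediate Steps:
W(I) = 961 (W(I) = (23 + 8)**2 = 31**2 = 961)
536938/W(-730) + Z(1197)/(-3821775) = 536938/961 + 1197**2/(-3821775) = 536938*(1/961) + 1432809*(-1/3821775) = 536938/961 - 477603/1273925 = 683559765167/1224241925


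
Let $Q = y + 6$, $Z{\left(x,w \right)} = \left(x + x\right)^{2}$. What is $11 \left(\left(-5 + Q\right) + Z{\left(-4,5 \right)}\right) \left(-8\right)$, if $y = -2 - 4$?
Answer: $-5192$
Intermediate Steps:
$Z{\left(x,w \right)} = 4 x^{2}$ ($Z{\left(x,w \right)} = \left(2 x\right)^{2} = 4 x^{2}$)
$y = -6$ ($y = -2 - 4 = -6$)
$Q = 0$ ($Q = -6 + 6 = 0$)
$11 \left(\left(-5 + Q\right) + Z{\left(-4,5 \right)}\right) \left(-8\right) = 11 \left(\left(-5 + 0\right) + 4 \left(-4\right)^{2}\right) \left(-8\right) = 11 \left(-5 + 4 \cdot 16\right) \left(-8\right) = 11 \left(-5 + 64\right) \left(-8\right) = 11 \cdot 59 \left(-8\right) = 649 \left(-8\right) = -5192$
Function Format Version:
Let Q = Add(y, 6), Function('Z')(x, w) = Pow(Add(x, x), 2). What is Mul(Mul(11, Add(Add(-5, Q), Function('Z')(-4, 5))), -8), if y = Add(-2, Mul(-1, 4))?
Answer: -5192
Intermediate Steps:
Function('Z')(x, w) = Mul(4, Pow(x, 2)) (Function('Z')(x, w) = Pow(Mul(2, x), 2) = Mul(4, Pow(x, 2)))
y = -6 (y = Add(-2, -4) = -6)
Q = 0 (Q = Add(-6, 6) = 0)
Mul(Mul(11, Add(Add(-5, Q), Function('Z')(-4, 5))), -8) = Mul(Mul(11, Add(Add(-5, 0), Mul(4, Pow(-4, 2)))), -8) = Mul(Mul(11, Add(-5, Mul(4, 16))), -8) = Mul(Mul(11, Add(-5, 64)), -8) = Mul(Mul(11, 59), -8) = Mul(649, -8) = -5192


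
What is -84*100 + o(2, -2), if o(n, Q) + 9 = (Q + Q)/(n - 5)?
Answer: -25223/3 ≈ -8407.7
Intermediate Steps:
o(n, Q) = -9 + 2*Q/(-5 + n) (o(n, Q) = -9 + (Q + Q)/(n - 5) = -9 + (2*Q)/(-5 + n) = -9 + 2*Q/(-5 + n))
-84*100 + o(2, -2) = -84*100 + (45 - 9*2 + 2*(-2))/(-5 + 2) = -8400 + (45 - 18 - 4)/(-3) = -8400 - ⅓*23 = -8400 - 23/3 = -25223/3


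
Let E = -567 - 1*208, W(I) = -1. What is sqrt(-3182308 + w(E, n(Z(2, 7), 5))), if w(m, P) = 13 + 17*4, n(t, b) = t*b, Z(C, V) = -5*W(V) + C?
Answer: I*sqrt(3182227) ≈ 1783.9*I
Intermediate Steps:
E = -775 (E = -567 - 208 = -775)
Z(C, V) = 5 + C (Z(C, V) = -5*(-1) + C = 5 + C)
n(t, b) = b*t
w(m, P) = 81 (w(m, P) = 13 + 68 = 81)
sqrt(-3182308 + w(E, n(Z(2, 7), 5))) = sqrt(-3182308 + 81) = sqrt(-3182227) = I*sqrt(3182227)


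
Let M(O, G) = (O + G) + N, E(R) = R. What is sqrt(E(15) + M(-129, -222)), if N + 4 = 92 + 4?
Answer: 2*I*sqrt(61) ≈ 15.62*I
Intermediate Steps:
N = 92 (N = -4 + (92 + 4) = -4 + 96 = 92)
M(O, G) = 92 + G + O (M(O, G) = (O + G) + 92 = (G + O) + 92 = 92 + G + O)
sqrt(E(15) + M(-129, -222)) = sqrt(15 + (92 - 222 - 129)) = sqrt(15 - 259) = sqrt(-244) = 2*I*sqrt(61)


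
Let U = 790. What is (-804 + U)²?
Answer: 196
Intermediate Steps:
(-804 + U)² = (-804 + 790)² = (-14)² = 196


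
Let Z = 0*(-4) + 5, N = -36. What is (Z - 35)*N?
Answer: 1080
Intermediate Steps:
Z = 5 (Z = 0 + 5 = 5)
(Z - 35)*N = (5 - 35)*(-36) = -30*(-36) = 1080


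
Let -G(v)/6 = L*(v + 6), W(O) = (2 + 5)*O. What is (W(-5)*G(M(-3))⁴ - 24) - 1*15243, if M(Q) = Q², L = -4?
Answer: -587865615267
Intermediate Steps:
W(O) = 7*O
G(v) = 144 + 24*v (G(v) = -(-24)*(v + 6) = -(-24)*(6 + v) = -6*(-24 - 4*v) = 144 + 24*v)
(W(-5)*G(M(-3))⁴ - 24) - 1*15243 = ((7*(-5))*(144 + 24*(-3)²)⁴ - 24) - 1*15243 = (-35*(144 + 24*9)⁴ - 24) - 15243 = (-35*(144 + 216)⁴ - 24) - 15243 = (-35*360⁴ - 24) - 15243 = (-35*16796160000 - 24) - 15243 = (-587865600000 - 24) - 15243 = -587865600024 - 15243 = -587865615267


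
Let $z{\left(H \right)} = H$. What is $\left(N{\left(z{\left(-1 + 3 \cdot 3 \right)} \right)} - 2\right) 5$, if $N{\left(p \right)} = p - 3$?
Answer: $15$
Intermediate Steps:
$N{\left(p \right)} = -3 + p$ ($N{\left(p \right)} = p - 3 = -3 + p$)
$\left(N{\left(z{\left(-1 + 3 \cdot 3 \right)} \right)} - 2\right) 5 = \left(\left(-3 + \left(-1 + 3 \cdot 3\right)\right) - 2\right) 5 = \left(\left(-3 + \left(-1 + 9\right)\right) - 2\right) 5 = \left(\left(-3 + 8\right) - 2\right) 5 = \left(5 - 2\right) 5 = 3 \cdot 5 = 15$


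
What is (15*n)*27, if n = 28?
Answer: 11340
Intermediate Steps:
(15*n)*27 = (15*28)*27 = 420*27 = 11340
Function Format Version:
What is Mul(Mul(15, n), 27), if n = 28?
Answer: 11340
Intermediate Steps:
Mul(Mul(15, n), 27) = Mul(Mul(15, 28), 27) = Mul(420, 27) = 11340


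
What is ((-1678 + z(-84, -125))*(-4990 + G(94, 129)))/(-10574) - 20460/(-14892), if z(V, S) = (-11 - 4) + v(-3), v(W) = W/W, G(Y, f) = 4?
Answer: -307395133/385951 ≈ -796.46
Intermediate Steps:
v(W) = 1
z(V, S) = -14 (z(V, S) = (-11 - 4) + 1 = -15 + 1 = -14)
((-1678 + z(-84, -125))*(-4990 + G(94, 129)))/(-10574) - 20460/(-14892) = ((-1678 - 14)*(-4990 + 4))/(-10574) - 20460/(-14892) = -1692*(-4986)*(-1/10574) - 20460*(-1/14892) = 8436312*(-1/10574) + 1705/1241 = -4218156/5287 + 1705/1241 = -307395133/385951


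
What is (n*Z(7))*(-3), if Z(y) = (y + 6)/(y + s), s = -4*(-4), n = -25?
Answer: 975/23 ≈ 42.391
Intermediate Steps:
s = 16
Z(y) = (6 + y)/(16 + y) (Z(y) = (y + 6)/(y + 16) = (6 + y)/(16 + y))
(n*Z(7))*(-3) = -25*(6 + 7)/(16 + 7)*(-3) = -25*13/23*(-3) = -325/23*(-3) = 975/23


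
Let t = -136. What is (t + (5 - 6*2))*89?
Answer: -12727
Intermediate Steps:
(t + (5 - 6*2))*89 = (-136 + (5 - 6*2))*89 = (-136 + (5 - 12))*89 = (-136 - 7)*89 = -143*89 = -12727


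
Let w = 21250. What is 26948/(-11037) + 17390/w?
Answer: -38071157/23453625 ≈ -1.6233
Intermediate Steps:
26948/(-11037) + 17390/w = 26948/(-11037) + 17390/21250 = 26948*(-1/11037) + 17390*(1/21250) = -26948/11037 + 1739/2125 = -38071157/23453625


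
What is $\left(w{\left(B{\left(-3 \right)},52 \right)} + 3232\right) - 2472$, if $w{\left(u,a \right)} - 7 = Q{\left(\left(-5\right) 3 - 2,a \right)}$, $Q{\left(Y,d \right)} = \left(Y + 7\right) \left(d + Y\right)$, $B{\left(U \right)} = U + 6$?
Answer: $417$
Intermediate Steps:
$B{\left(U \right)} = 6 + U$
$Q{\left(Y,d \right)} = \left(7 + Y\right) \left(Y + d\right)$
$w{\left(u,a \right)} = 177 - 10 a$ ($w{\left(u,a \right)} = 7 + \left(\left(\left(-5\right) 3 - 2\right)^{2} + 7 \left(\left(-5\right) 3 - 2\right) + 7 a + \left(\left(-5\right) 3 - 2\right) a\right) = 7 + \left(\left(-15 - 2\right)^{2} + 7 \left(-15 - 2\right) + 7 a + \left(-15 - 2\right) a\right) = 7 + \left(\left(-17\right)^{2} + 7 \left(-17\right) + 7 a - 17 a\right) = 7 + \left(289 - 119 + 7 a - 17 a\right) = 7 - \left(-170 + 10 a\right) = 177 - 10 a$)
$\left(w{\left(B{\left(-3 \right)},52 \right)} + 3232\right) - 2472 = \left(\left(177 - 520\right) + 3232\right) - 2472 = \left(-343 + 3232\right) - 2472 = 2889 - 2472 = 417$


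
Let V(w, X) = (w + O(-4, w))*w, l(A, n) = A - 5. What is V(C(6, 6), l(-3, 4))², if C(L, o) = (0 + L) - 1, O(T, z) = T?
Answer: 25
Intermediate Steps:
C(L, o) = -1 + L (C(L, o) = L - 1 = -1 + L)
l(A, n) = -5 + A
V(w, X) = w*(-4 + w) (V(w, X) = (w - 4)*w = (-4 + w)*w = w*(-4 + w))
V(C(6, 6), l(-3, 4))² = ((-1 + 6)*(-4 + (-1 + 6)))² = (5*(-4 + 5))² = (5*1)² = 5² = 25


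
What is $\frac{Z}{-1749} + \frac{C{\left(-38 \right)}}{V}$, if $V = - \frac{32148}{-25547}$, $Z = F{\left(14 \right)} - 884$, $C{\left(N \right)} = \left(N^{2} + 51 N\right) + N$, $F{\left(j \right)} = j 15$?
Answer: $- \frac{104162273}{246609} \approx -422.38$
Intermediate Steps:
$F{\left(j \right)} = 15 j$
$C{\left(N \right)} = N^{2} + 52 N$
$Z = -674$ ($Z = 15 \cdot 14 - 884 = 210 - 884 = -674$)
$V = \frac{32148}{25547}$ ($V = \left(-32148\right) \left(- \frac{1}{25547}\right) = \frac{32148}{25547} \approx 1.2584$)
$\frac{Z}{-1749} + \frac{C{\left(-38 \right)}}{V} = - \frac{674}{-1749} + \frac{\left(-38\right) \left(52 - 38\right)}{\frac{32148}{25547}} = \left(-674\right) \left(- \frac{1}{1749}\right) + \left(-38\right) 14 \cdot \frac{25547}{32148} = \frac{674}{1749} - \frac{178829}{423} = - \frac{104162273}{246609}$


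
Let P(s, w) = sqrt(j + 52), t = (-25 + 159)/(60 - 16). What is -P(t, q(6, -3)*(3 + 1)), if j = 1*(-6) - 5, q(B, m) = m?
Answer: -sqrt(41) ≈ -6.4031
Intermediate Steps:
j = -11 (j = -6 - 5 = -11)
t = 67/22 (t = 134/44 = 134*(1/44) = 67/22 ≈ 3.0455)
P(s, w) = sqrt(41) (P(s, w) = sqrt(-11 + 52) = sqrt(41))
-P(t, q(6, -3)*(3 + 1)) = -sqrt(41)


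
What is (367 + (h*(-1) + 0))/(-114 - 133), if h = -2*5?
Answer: -29/19 ≈ -1.5263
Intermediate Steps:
h = -10
(367 + (h*(-1) + 0))/(-114 - 133) = (367 + (-10*(-1) + 0))/(-114 - 133) = (367 + (10 + 0))/(-247) = (367 + 10)*(-1/247) = 377*(-1/247) = -29/19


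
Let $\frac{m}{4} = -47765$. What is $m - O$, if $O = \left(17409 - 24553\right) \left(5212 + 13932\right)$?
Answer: $136573676$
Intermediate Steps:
$m = -191060$ ($m = 4 \left(-47765\right) = -191060$)
$O = -136764736$ ($O = \left(-7144\right) 19144 = -136764736$)
$m - O = -191060 - -136764736 = -191060 + 136764736 = 136573676$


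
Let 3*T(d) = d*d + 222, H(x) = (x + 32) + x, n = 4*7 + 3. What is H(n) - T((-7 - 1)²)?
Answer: -4036/3 ≈ -1345.3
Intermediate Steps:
n = 31 (n = 28 + 3 = 31)
H(x) = 32 + 2*x (H(x) = (32 + x) + x = 32 + 2*x)
T(d) = 74 + d²/3 (T(d) = (d*d + 222)/3 = (d² + 222)/3 = (222 + d²)/3 = 74 + d²/3)
H(n) - T((-7 - 1)²) = (32 + 2*31) - (74 + ((-7 - 1)²)²/3) = (32 + 62) - (74 + ((-8)²)²/3) = 94 - (74 + (⅓)*64²) = 94 - (74 + (⅓)*4096) = 94 - (74 + 4096/3) = 94 - 1*4318/3 = 94 - 4318/3 = -4036/3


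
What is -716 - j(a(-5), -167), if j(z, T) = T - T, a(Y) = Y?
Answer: -716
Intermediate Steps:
j(z, T) = 0
-716 - j(a(-5), -167) = -716 - 1*0 = -716 + 0 = -716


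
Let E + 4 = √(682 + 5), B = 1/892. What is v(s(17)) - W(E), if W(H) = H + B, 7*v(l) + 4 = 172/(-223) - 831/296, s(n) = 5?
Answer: 1347449/462056 - √687 ≈ -23.294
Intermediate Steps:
B = 1/892 ≈ 0.0011211
v(l) = -500257/462056 (v(l) = -4/7 + (172/(-223) - 831/296)/7 = -4/7 + (172*(-1/223) - 831*1/296)/7 = -4/7 + (-172/223 - 831/296)/7 = -4/7 + (⅐)*(-236225/66008) = -4/7 - 236225/462056 = -500257/462056)
E = -4 + √687 (E = -4 + √(682 + 5) = -4 + √687 ≈ 22.211)
W(H) = 1/892 + H (W(H) = H + 1/892 = 1/892 + H)
v(s(17)) - W(E) = -500257/462056 - (1/892 + (-4 + √687)) = -500257/462056 - (-3567/892 + √687) = -500257/462056 + (3567/892 - √687) = 1347449/462056 - √687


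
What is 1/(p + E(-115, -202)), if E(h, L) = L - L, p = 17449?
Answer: 1/17449 ≈ 5.7310e-5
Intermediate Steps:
E(h, L) = 0
1/(p + E(-115, -202)) = 1/(17449 + 0) = 1/17449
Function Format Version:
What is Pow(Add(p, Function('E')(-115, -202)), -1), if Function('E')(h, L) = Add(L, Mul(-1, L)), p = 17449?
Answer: Rational(1, 17449) ≈ 5.7310e-5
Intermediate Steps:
Function('E')(h, L) = 0
Pow(Add(p, Function('E')(-115, -202)), -1) = Pow(Add(17449, 0), -1) = Pow(17449, -1) = Rational(1, 17449)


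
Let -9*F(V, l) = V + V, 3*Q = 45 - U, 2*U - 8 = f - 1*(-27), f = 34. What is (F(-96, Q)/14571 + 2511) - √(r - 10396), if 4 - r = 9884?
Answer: 109763407/43713 - 2*I*√5069 ≈ 2511.0 - 142.39*I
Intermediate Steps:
r = -9880 (r = 4 - 1*9884 = 4 - 9884 = -9880)
U = 69/2 (U = 4 + (34 - 1*(-27))/2 = 4 + (34 + 27)/2 = 4 + (½)*61 = 4 + 61/2 = 69/2 ≈ 34.500)
Q = 7/2 (Q = (45 - 1*69/2)/3 = (45 - 69/2)/3 = (⅓)*(21/2) = 7/2 ≈ 3.5000)
F(V, l) = -2*V/9 (F(V, l) = -(V + V)/9 = -2*V/9)
(F(-96, Q)/14571 + 2511) - √(r - 10396) = (-2/9*(-96)/14571 + 2511) - √(-9880 - 10396) = ((64/3)*(1/14571) + 2511) - √(-20276) = (64/43713 + 2511) - 2*I*√5069 = 109763407/43713 - 2*I*√5069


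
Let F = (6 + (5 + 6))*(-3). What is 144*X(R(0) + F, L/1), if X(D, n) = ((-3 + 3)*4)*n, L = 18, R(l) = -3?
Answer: 0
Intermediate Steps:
F = -51 (F = (6 + 11)*(-3) = 17*(-3) = -51)
X(D, n) = 0 (X(D, n) = (0*4)*n = 0*n = 0)
144*X(R(0) + F, L/1) = 144*0 = 0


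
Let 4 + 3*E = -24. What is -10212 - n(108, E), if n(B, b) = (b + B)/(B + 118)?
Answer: -3462016/339 ≈ -10212.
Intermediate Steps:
E = -28/3 (E = -4/3 + (⅓)*(-24) = -4/3 - 8 = -28/3 ≈ -9.3333)
n(B, b) = (B + b)/(118 + B)
-10212 - n(108, E) = -10212 - (108 - 28/3)/(118 + 108) = -10212 - 296/(226*3) = -10212 - 1*148/339 = -10212 - 148/339 = -3462016/339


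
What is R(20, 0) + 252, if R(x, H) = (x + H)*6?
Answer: 372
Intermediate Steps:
R(x, H) = 6*H + 6*x (R(x, H) = (H + x)*6 = 6*H + 6*x)
R(20, 0) + 252 = (6*0 + 6*20) + 252 = (0 + 120) + 252 = 120 + 252 = 372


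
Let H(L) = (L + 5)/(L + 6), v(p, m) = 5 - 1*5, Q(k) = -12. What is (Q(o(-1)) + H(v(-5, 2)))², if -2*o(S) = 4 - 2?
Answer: 4489/36 ≈ 124.69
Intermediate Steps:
o(S) = -1 (o(S) = -(4 - 2)/2 = -½*2 = -1)
v(p, m) = 0 (v(p, m) = 5 - 5 = 0)
H(L) = (5 + L)/(6 + L)
(Q(o(-1)) + H(v(-5, 2)))² = (-12 + (5 + 0)/(6 + 0))² = (-12 + 5/6)² = (-12 + (⅙)*5)² = (-12 + ⅚)² = (-67/6)² = 4489/36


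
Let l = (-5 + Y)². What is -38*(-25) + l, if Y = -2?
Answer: 999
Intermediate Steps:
l = 49 (l = (-5 - 2)² = (-7)² = 49)
-38*(-25) + l = -38*(-25) + 49 = 950 + 49 = 999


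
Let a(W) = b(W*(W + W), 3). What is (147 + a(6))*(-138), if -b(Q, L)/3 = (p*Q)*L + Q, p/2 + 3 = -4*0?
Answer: -527022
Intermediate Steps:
p = -6 (p = -6 + 2*(-4*0) = -6 + 2*0 = -6 + 0 = -6)
b(Q, L) = -3*Q + 18*L*Q (b(Q, L) = -3*((-6*Q)*L + Q) = -3*(-6*L*Q + Q) = -3*(Q - 6*L*Q) = -3*Q + 18*L*Q)
a(W) = 102*W² (a(W) = 3*(W*(W + W))*(-1 + 6*3) = 3*(W*(2*W))*(-1 + 18) = 3*(2*W²)*17 = 102*W²)
(147 + a(6))*(-138) = (147 + 102*6²)*(-138) = (147 + 102*36)*(-138) = (147 + 3672)*(-138) = 3819*(-138) = -527022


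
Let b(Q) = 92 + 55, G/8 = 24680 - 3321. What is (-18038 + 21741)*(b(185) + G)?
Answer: 633283357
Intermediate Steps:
G = 170872 (G = 8*(24680 - 3321) = 8*21359 = 170872)
b(Q) = 147
(-18038 + 21741)*(b(185) + G) = (-18038 + 21741)*(147 + 170872) = 3703*171019 = 633283357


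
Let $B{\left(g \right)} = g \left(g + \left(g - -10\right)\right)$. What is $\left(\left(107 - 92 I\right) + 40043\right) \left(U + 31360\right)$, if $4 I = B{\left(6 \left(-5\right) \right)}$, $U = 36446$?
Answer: $383103900$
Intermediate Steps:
$B{\left(g \right)} = g \left(10 + 2 g\right)$ ($B{\left(g \right)} = g \left(g + \left(g + 10\right)\right) = g \left(g + \left(10 + g\right)\right) = g \left(10 + 2 g\right)$)
$I = 375$ ($I = \frac{2 \cdot 6 \left(-5\right) \left(5 + 6 \left(-5\right)\right)}{4} = \frac{2 \left(-30\right) \left(5 - 30\right)}{4} = \frac{2 \left(-30\right) \left(-25\right)}{4} = \frac{1}{4} \cdot 1500 = 375$)
$\left(\left(107 - 92 I\right) + 40043\right) \left(U + 31360\right) = \left(\left(107 - 34500\right) + 40043\right) \left(36446 + 31360\right) = \left(\left(107 - 34500\right) + 40043\right) 67806 = \left(-34393 + 40043\right) 67806 = 5650 \cdot 67806 = 383103900$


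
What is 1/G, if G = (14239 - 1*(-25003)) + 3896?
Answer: 1/43138 ≈ 2.3181e-5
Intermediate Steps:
G = 43138 (G = (14239 + 25003) + 3896 = 39242 + 3896 = 43138)
1/G = 1/43138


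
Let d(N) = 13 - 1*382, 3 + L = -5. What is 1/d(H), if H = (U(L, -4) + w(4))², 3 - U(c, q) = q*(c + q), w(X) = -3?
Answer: -1/369 ≈ -0.0027100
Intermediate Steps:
L = -8 (L = -3 - 5 = -8)
U(c, q) = 3 - q*(c + q)
H = 2304 (H = ((3 - 1*(-4)² - 1*(-8)*(-4)) - 3)² = ((3 - 1*16 - 32) - 3)² = ((3 - 16 - 32) - 3)² = (-45 - 3)² = (-48)² = 2304)
d(N) = -369 (d(N) = 13 - 382 = -369)
1/d(H) = 1/(-369) = -1/369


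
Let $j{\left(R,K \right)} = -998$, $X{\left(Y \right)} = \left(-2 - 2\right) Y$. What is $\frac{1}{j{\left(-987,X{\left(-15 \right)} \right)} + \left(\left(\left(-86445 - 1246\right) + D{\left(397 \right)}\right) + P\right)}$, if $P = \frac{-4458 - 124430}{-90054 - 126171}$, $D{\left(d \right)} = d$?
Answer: $- \frac{216225}{19090808812} \approx -1.1326 \cdot 10^{-5}$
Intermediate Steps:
$X{\left(Y \right)} = - 4 Y$
$P = \frac{128888}{216225}$ ($P = - \frac{128888}{-216225} = \left(-128888\right) \left(- \frac{1}{216225}\right) = \frac{128888}{216225} \approx 0.59608$)
$\frac{1}{j{\left(-987,X{\left(-15 \right)} \right)} + \left(\left(\left(-86445 - 1246\right) + D{\left(397 \right)}\right) + P\right)} = \frac{1}{-998 + \left(\left(\left(-86445 - 1246\right) + 397\right) + \frac{128888}{216225}\right)} = \frac{1}{-998 + \left(\left(-87691 + 397\right) + \frac{128888}{216225}\right)} = \frac{1}{-998 + \left(-87294 + \frac{128888}{216225}\right)} = \frac{1}{-998 - \frac{18875016262}{216225}} = \frac{1}{- \frac{19090808812}{216225}} = - \frac{216225}{19090808812}$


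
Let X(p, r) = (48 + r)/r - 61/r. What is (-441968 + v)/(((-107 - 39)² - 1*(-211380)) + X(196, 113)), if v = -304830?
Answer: -42194087/13147374 ≈ -3.2093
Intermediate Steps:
X(p, r) = -61/r + (48 + r)/r (X(p, r) = (48 + r)/r - 61/r = -61/r + (48 + r)/r)
(-441968 + v)/(((-107 - 39)² - 1*(-211380)) + X(196, 113)) = (-441968 - 304830)/(((-107 - 39)² - 1*(-211380)) + (-13 + 113)/113) = -746798/(((-146)² + 211380) + (1/113)*100) = -746798/((21316 + 211380) + 100/113) = -746798/(232696 + 100/113) = -746798/26294748/113 = -746798*113/26294748 = -42194087/13147374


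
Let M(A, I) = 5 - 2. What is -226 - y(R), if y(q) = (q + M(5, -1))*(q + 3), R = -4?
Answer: -227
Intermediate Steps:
M(A, I) = 3
y(q) = (3 + q)² (y(q) = (q + 3)*(q + 3) = (3 + q)*(3 + q) = (3 + q)²)
-226 - y(R) = -226 - (9 + (-4)² + 6*(-4)) = -226 - (9 + 16 - 24) = -226 - 1*1 = -226 - 1 = -227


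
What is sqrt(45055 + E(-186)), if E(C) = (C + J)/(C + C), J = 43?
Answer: sqrt(1558736079)/186 ≈ 212.26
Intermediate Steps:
E(C) = (43 + C)/(2*C) (E(C) = (C + 43)/(C + C) = (43 + C)/((2*C)) = (43 + C)*(1/(2*C)) = (43 + C)/(2*C))
sqrt(45055 + E(-186)) = sqrt(45055 + (1/2)*(43 - 186)/(-186)) = sqrt(45055 + (1/2)*(-1/186)*(-143)) = sqrt(45055 + 143/372) = sqrt(16760603/372) = sqrt(1558736079)/186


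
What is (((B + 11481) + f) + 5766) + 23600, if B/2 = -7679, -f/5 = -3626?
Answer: 43619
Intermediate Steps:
f = 18130 (f = -5*(-3626) = 18130)
B = -15358 (B = 2*(-7679) = -15358)
(((B + 11481) + f) + 5766) + 23600 = (((-15358 + 11481) + 18130) + 5766) + 23600 = ((-3877 + 18130) + 5766) + 23600 = (14253 + 5766) + 23600 = 20019 + 23600 = 43619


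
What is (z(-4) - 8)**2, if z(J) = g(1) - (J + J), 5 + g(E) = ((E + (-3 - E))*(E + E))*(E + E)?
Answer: 289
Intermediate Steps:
g(E) = -5 - 12*E**2 (g(E) = -5 + ((E + (-3 - E))*(E + E))*(E + E) = -5 + (-6*E)*(2*E) = -5 - 12*E**2)
z(J) = -17 - 2*J (z(J) = (-5 - 12*1**2) - (J + J) = (-5 - 12*1) - 2*J = (-5 - 12) - 2*J = -17 - 2*J)
(z(-4) - 8)**2 = ((-17 - 2*(-4)) - 8)**2 = ((-17 + 8) - 8)**2 = (-9 - 8)**2 = (-17)**2 = 289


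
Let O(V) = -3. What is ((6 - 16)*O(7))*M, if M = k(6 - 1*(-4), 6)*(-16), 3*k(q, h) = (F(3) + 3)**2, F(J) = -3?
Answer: 0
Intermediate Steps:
k(q, h) = 0 (k(q, h) = (-3 + 3)**2/3 = (1/3)*0**2 = (1/3)*0 = 0)
M = 0 (M = 0*(-16) = 0)
((6 - 16)*O(7))*M = ((6 - 16)*(-3))*0 = -10*(-3)*0 = 30*0 = 0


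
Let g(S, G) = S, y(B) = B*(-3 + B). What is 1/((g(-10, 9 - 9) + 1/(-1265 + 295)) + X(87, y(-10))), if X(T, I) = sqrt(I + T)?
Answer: 9409970/110065899 + 940900*sqrt(217)/110065899 ≈ 0.21142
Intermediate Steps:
1/((g(-10, 9 - 9) + 1/(-1265 + 295)) + X(87, y(-10))) = 1/((-10 + 1/(-1265 + 295)) + sqrt(-10*(-3 - 10) + 87)) = 1/((-10 + 1/(-970)) + sqrt(-10*(-13) + 87)) = 1/((-10 - 1/970) + sqrt(130 + 87)) = 1/(-9701/970 + sqrt(217))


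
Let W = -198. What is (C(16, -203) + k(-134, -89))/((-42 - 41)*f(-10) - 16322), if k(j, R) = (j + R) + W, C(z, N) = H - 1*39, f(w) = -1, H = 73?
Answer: 129/5413 ≈ 0.023832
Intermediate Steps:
C(z, N) = 34 (C(z, N) = 73 - 1*39 = 73 - 39 = 34)
k(j, R) = -198 + R + j (k(j, R) = (j + R) - 198 = (R + j) - 198 = -198 + R + j)
(C(16, -203) + k(-134, -89))/((-42 - 41)*f(-10) - 16322) = (34 + (-198 - 89 - 134))/((-42 - 41)*(-1) - 16322) = (34 - 421)/(-83*(-1) - 16322) = -387/(83 - 16322) = -387/(-16239) = -387*(-1/16239) = 129/5413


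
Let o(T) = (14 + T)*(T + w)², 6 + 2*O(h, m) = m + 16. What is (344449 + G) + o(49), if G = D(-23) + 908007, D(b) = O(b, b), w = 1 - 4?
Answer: 2771515/2 ≈ 1.3858e+6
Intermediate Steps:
w = -3
O(h, m) = 5 + m/2 (O(h, m) = -3 + (m + 16)/2 = -3 + (16 + m)/2 = -3 + (8 + m/2) = 5 + m/2)
D(b) = 5 + b/2
o(T) = (-3 + T)²*(14 + T) (o(T) = (14 + T)*(T - 3)² = (14 + T)*(-3 + T)² = (-3 + T)²*(14 + T))
G = 1816001/2 (G = (5 + (½)*(-23)) + 908007 = (5 - 23/2) + 908007 = -13/2 + 908007 = 1816001/2 ≈ 9.0800e+5)
(344449 + G) + o(49) = (344449 + 1816001/2) + (-3 + 49)²*(14 + 49) = 2504899/2 + 46²*63 = 2504899/2 + 2116*63 = 2504899/2 + 133308 = 2771515/2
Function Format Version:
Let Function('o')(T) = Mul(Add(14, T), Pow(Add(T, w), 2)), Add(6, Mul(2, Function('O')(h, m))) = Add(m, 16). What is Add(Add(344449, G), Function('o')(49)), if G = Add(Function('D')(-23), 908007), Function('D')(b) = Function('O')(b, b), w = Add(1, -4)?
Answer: Rational(2771515, 2) ≈ 1.3858e+6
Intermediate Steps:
w = -3
Function('O')(h, m) = Add(5, Mul(Rational(1, 2), m)) (Function('O')(h, m) = Add(-3, Mul(Rational(1, 2), Add(m, 16))) = Add(-3, Mul(Rational(1, 2), Add(16, m))) = Add(-3, Add(8, Mul(Rational(1, 2), m))) = Add(5, Mul(Rational(1, 2), m)))
Function('D')(b) = Add(5, Mul(Rational(1, 2), b))
Function('o')(T) = Mul(Pow(Add(-3, T), 2), Add(14, T)) (Function('o')(T) = Mul(Add(14, T), Pow(Add(T, -3), 2)) = Mul(Add(14, T), Pow(Add(-3, T), 2)) = Mul(Pow(Add(-3, T), 2), Add(14, T)))
G = Rational(1816001, 2) (G = Add(Add(5, Mul(Rational(1, 2), -23)), 908007) = Add(Add(5, Rational(-23, 2)), 908007) = Add(Rational(-13, 2), 908007) = Rational(1816001, 2) ≈ 9.0800e+5)
Add(Add(344449, G), Function('o')(49)) = Add(Add(344449, Rational(1816001, 2)), Mul(Pow(Add(-3, 49), 2), Add(14, 49))) = Add(Rational(2504899, 2), Mul(Pow(46, 2), 63)) = Add(Rational(2504899, 2), Mul(2116, 63)) = Add(Rational(2504899, 2), 133308) = Rational(2771515, 2)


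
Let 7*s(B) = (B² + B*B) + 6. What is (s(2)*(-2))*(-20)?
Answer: 80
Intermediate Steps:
s(B) = 6/7 + 2*B²/7 (s(B) = ((B² + B*B) + 6)/7 = ((B² + B²) + 6)/7 = (2*B² + 6)/7 = (6 + 2*B²)/7 = 6/7 + 2*B²/7)
(s(2)*(-2))*(-20) = ((6/7 + (2/7)*2²)*(-2))*(-20) = ((6/7 + (2/7)*4)*(-2))*(-20) = ((6/7 + 8/7)*(-2))*(-20) = (2*(-2))*(-20) = -4*(-20) = 80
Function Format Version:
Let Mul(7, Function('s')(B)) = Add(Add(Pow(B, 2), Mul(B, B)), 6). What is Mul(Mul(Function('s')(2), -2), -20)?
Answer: 80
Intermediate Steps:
Function('s')(B) = Add(Rational(6, 7), Mul(Rational(2, 7), Pow(B, 2))) (Function('s')(B) = Mul(Rational(1, 7), Add(Add(Pow(B, 2), Mul(B, B)), 6)) = Mul(Rational(1, 7), Add(Add(Pow(B, 2), Pow(B, 2)), 6)) = Mul(Rational(1, 7), Add(Mul(2, Pow(B, 2)), 6)) = Mul(Rational(1, 7), Add(6, Mul(2, Pow(B, 2)))) = Add(Rational(6, 7), Mul(Rational(2, 7), Pow(B, 2))))
Mul(Mul(Function('s')(2), -2), -20) = Mul(Mul(Add(Rational(6, 7), Mul(Rational(2, 7), Pow(2, 2))), -2), -20) = Mul(Mul(Add(Rational(6, 7), Mul(Rational(2, 7), 4)), -2), -20) = Mul(Mul(Add(Rational(6, 7), Rational(8, 7)), -2), -20) = Mul(Mul(2, -2), -20) = Mul(-4, -20) = 80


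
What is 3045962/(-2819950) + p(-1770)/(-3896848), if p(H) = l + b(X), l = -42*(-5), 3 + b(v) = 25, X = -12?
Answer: -741894072261/686807282350 ≈ -1.0802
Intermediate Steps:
b(v) = 22 (b(v) = -3 + 25 = 22)
l = 210
p(H) = 232 (p(H) = 210 + 22 = 232)
3045962/(-2819950) + p(-1770)/(-3896848) = 3045962/(-2819950) + 232/(-3896848) = 3045962*(-1/2819950) + 232*(-1/3896848) = -1522981/1409975 - 29/487106 = -741894072261/686807282350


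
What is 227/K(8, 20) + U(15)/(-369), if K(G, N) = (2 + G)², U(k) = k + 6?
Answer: 27221/12300 ≈ 2.2131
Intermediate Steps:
U(k) = 6 + k
227/K(8, 20) + U(15)/(-369) = 227/((2 + 8)²) + (6 + 15)/(-369) = 227/(10²) + 21*(-1/369) = 227/100 - 7/123 = 27221/12300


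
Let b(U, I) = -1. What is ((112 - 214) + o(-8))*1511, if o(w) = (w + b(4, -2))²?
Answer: -31731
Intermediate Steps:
o(w) = (-1 + w)² (o(w) = (w - 1)² = (-1 + w)²)
((112 - 214) + o(-8))*1511 = ((112 - 214) + (-1 - 8)²)*1511 = (-102 + (-9)²)*1511 = (-102 + 81)*1511 = -21*1511 = -31731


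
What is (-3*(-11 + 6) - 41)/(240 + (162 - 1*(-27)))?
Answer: -2/33 ≈ -0.060606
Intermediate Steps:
(-3*(-11 + 6) - 41)/(240 + (162 - 1*(-27))) = (-3*(-5) - 41)/(240 + (162 + 27)) = (15 - 41)/(240 + 189) = -26/429 = -26*1/429 = -2/33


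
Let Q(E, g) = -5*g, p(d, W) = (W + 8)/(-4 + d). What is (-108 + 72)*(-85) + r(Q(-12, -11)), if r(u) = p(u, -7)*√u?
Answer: 3060 + √55/51 ≈ 3060.1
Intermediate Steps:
p(d, W) = (8 + W)/(-4 + d)
r(u) = √u/(-4 + u) (r(u) = ((8 - 7)/(-4 + u))*√u = (1/(-4 + u))*√u = √u/(-4 + u))
(-108 + 72)*(-85) + r(Q(-12, -11)) = (-108 + 72)*(-85) + √(-5*(-11))/(-4 - 5*(-11)) = -36*(-85) + √55/(-4 + 55) = 3060 + √55/51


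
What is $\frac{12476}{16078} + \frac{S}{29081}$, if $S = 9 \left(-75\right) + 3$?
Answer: $\frac{176005070}{233782159} \approx 0.75286$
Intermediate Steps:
$S = -672$ ($S = -675 + 3 = -672$)
$\frac{12476}{16078} + \frac{S}{29081} = \frac{12476}{16078} - \frac{672}{29081} = 12476 \cdot \frac{1}{16078} - \frac{672}{29081} = \frac{6238}{8039} - \frac{672}{29081} = \frac{176005070}{233782159}$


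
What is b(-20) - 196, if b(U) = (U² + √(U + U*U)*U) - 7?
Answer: 197 - 40*√95 ≈ -192.87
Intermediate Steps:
b(U) = -7 + U² + U*√(U + U²) (b(U) = (U² + √(U + U²)*U) - 7 = (U² + U*√(U + U²)) - 7 = -7 + U² + U*√(U + U²))
b(-20) - 196 = (-7 + (-20)² - 20*2*√95) - 196 = (-7 + 400 - 20*2*√95) - 196 = (-7 + 400 - 40*√95) - 196 = (393 - 40*√95) - 196 = 197 - 40*√95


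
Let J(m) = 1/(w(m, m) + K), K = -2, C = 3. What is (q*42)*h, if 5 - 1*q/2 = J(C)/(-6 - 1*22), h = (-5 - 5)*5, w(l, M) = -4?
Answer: -20975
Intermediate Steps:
h = -50 (h = -10*5 = -50)
J(m) = -1/6 (J(m) = 1/(-4 - 2) = 1/(-6) = -1/6)
q = 839/84 (q = 10 - (-1)/(3*(-6 - 1*22)) = 10 - (-1)/(3*(-6 - 22)) = 10 - (-1)/(3*(-28)) = 10 - (-1)*(-1)/(3*28) = 10 - 2*1/168 = 10 - 1/84 = 839/84 ≈ 9.9881)
(q*42)*h = ((839/84)*42)*(-50) = (839/2)*(-50) = -20975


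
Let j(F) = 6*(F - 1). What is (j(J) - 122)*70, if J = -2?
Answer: -9800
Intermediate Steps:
j(F) = -6 + 6*F (j(F) = 6*(-1 + F) = -6 + 6*F)
(j(J) - 122)*70 = ((-6 + 6*(-2)) - 122)*70 = ((-6 - 12) - 122)*70 = (-18 - 122)*70 = -140*70 = -9800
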